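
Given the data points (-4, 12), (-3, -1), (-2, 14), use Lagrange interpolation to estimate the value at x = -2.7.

Lagrange interpolation formula:
P(x) = Σ yᵢ × Lᵢ(x)
where Lᵢ(x) = Π_{j≠i} (x - xⱼ)/(xᵢ - xⱼ)

L_0(-2.7) = (-2.7 - (-3))/(-4 - (-3)) × (-2.7 - (-2))/(-4 - (-2)) = -0.105000
L_1(-2.7) = (-2.7 - (-4))/(-3 - (-4)) × (-2.7 - (-2))/(-3 - (-2)) = 0.910000
L_2(-2.7) = (-2.7 - (-4))/(-2 - (-4)) × (-2.7 - (-3))/(-2 - (-3)) = 0.195000

P(-2.7) = 12×L_0(-2.7) + (-1)×L_1(-2.7) + 14×L_2(-2.7)
P(-2.7) = 0.560000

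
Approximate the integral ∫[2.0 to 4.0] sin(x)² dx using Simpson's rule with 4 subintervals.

f(x) = sin(x)²
a = 2.0, b = 4.0, n = 4
h = (b - a)/n = 0.500000

Simpson's rule: (h/3)[f(x₀) + 4f(x₁) + 2f(x₂) + ... + f(xₙ)]

x_0 = 2.0000, f(x_0) = 0.826822, coefficient = 1
x_1 = 2.5000, f(x_1) = 0.358169, coefficient = 4
x_2 = 3.0000, f(x_2) = 0.019915, coefficient = 2
x_3 = 3.5000, f(x_3) = 0.123049, coefficient = 4
x_4 = 4.0000, f(x_4) = 0.572750, coefficient = 1

I ≈ (0.500000/3) × 3.364273 = 0.560712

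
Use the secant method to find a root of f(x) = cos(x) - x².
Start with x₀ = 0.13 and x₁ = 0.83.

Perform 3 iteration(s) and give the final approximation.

f(x) = cos(x) - x²
x₀ = 0.13, x₁ = 0.83

Secant formula: x_{n+1} = x_n - f(x_n)(x_n - x_{n-1})/(f(x_n) - f(x_{n-1}))

Iteration 1:
  f(0.130000) = 0.974662
  f(0.830000) = -0.014024
  x_2 = 0.830000 - (-0.014024)×(0.830000 - 0.130000)/(-0.014024 - 0.974662)
       = 0.820071
Iteration 2:
  f(0.830000) = -0.014024
  f(0.820071) = 0.009654
  x_3 = 0.820071 - 0.009654×(0.820071 - 0.830000)/(0.009654 - (-0.014024))
       = 0.824119
Iteration 3:
  f(0.820071) = 0.009654
  f(0.824119) = 0.000032
  x_4 = 0.824119 - 0.000032×(0.824119 - 0.820071)/(0.000032 - 0.009654)
       = 0.824132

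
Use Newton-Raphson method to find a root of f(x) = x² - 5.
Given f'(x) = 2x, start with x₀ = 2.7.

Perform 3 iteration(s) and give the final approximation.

f(x) = x² - 5
f'(x) = 2x
x₀ = 2.7

Newton-Raphson formula: x_{n+1} = x_n - f(x_n)/f'(x_n)

Iteration 1:
  f(2.700000) = 2.290000
  f'(2.700000) = 5.400000
  x_1 = 2.700000 - 2.290000/5.400000 = 2.275926
Iteration 2:
  f(2.275926) = 0.179839
  f'(2.275926) = 4.551852
  x_2 = 2.275926 - 0.179839/4.551852 = 2.236417
Iteration 3:
  f(2.236417) = 0.001561
  f'(2.236417) = 4.472834
  x_3 = 2.236417 - 0.001561/4.472834 = 2.236068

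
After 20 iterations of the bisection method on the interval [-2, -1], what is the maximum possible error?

Bisection error bound: |error| ≤ (b-a)/2^n
|error| ≤ (-1 - (-2))/2^20 = 1/2^20
|error| ≤ 0.0000009537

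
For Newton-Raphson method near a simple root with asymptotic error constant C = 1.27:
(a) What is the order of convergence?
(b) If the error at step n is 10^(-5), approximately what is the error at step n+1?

(a) Newton-Raphson has quadratic (order 2) convergence near simple roots.
    This means |e_{n+1}| ≈ C|e_n|².

(b) With |e_n| = 10^(-5) and C = 1.27:
    |e_{n+1}| ≈ 1.27 × (10^(-5))² = 1.27 × 10^(-10)

(a) 2 (quadratic); (b) |e_{n+1}| ≈ 1.270e-10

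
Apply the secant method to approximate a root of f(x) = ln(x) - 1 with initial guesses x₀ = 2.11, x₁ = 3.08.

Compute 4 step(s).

f(x) = ln(x) - 1
x₀ = 2.11, x₁ = 3.08

Secant formula: x_{n+1} = x_n - f(x_n)(x_n - x_{n-1})/(f(x_n) - f(x_{n-1}))

Iteration 1:
  f(2.110000) = -0.253312
  f(3.080000) = 0.124930
  x_2 = 3.080000 - 0.124930×(3.080000 - 2.110000)/(0.124930 - (-0.253312))
       = 2.759618
Iteration 2:
  f(3.080000) = 0.124930
  f(2.759618) = 0.015092
  x_3 = 2.759618 - 0.015092×(2.759618 - 3.080000)/(0.015092 - 0.124930)
       = 2.715596
Iteration 3:
  f(2.759618) = 0.015092
  f(2.715596) = -0.000989
  x_4 = 2.715596 - (-0.000989)×(2.715596 - 2.759618)/(-0.000989 - 0.015092)
       = 2.718302
Iteration 4:
  f(2.715596) = -0.000989
  f(2.718302) = 0.000007
  x_5 = 2.718302 - 0.000007×(2.718302 - 2.715596)/(0.000007 - (-0.000989))
       = 2.718282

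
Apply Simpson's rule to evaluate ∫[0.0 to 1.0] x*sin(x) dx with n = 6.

f(x) = x*sin(x)
a = 0.0, b = 1.0, n = 6
h = (b - a)/n = 0.166667

Simpson's rule: (h/3)[f(x₀) + 4f(x₁) + 2f(x₂) + ... + f(xₙ)]

x_0 = 0.0000, f(x_0) = 0.000000, coefficient = 1
x_1 = 0.1667, f(x_1) = 0.027649, coefficient = 4
x_2 = 0.3333, f(x_2) = 0.109065, coefficient = 2
x_3 = 0.5000, f(x_3) = 0.239713, coefficient = 4
x_4 = 0.6667, f(x_4) = 0.412247, coefficient = 2
x_5 = 0.8333, f(x_5) = 0.616814, coefficient = 4
x_6 = 1.0000, f(x_6) = 0.841471, coefficient = 1

I ≈ (0.166667/3) × 5.420799 = 0.301155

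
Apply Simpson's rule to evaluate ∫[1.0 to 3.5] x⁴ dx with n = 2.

f(x) = x⁴
a = 1.0, b = 3.5, n = 2
h = (b - a)/n = 1.250000

Simpson's rule: (h/3)[f(x₀) + 4f(x₁) + 2f(x₂) + ... + f(xₙ)]

x_0 = 1.0000, f(x_0) = 1.000000, coefficient = 1
x_1 = 2.2500, f(x_1) = 25.628906, coefficient = 4
x_2 = 3.5000, f(x_2) = 150.062500, coefficient = 1

I ≈ (1.250000/3) × 253.578125 = 105.657552
Exact value: 104.843750
Error: 0.813802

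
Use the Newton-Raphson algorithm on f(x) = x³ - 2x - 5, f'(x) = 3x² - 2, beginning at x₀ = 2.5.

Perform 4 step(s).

f(x) = x³ - 2x - 5
f'(x) = 3x² - 2
x₀ = 2.5

Newton-Raphson formula: x_{n+1} = x_n - f(x_n)/f'(x_n)

Iteration 1:
  f(2.500000) = 5.625000
  f'(2.500000) = 16.750000
  x_1 = 2.500000 - 5.625000/16.750000 = 2.164179
Iteration 2:
  f(2.164179) = 0.807945
  f'(2.164179) = 12.051014
  x_2 = 2.164179 - 0.807945/12.051014 = 2.097135
Iteration 3:
  f(2.097135) = 0.028882
  f'(2.097135) = 11.193930
  x_3 = 2.097135 - 0.028882/11.193930 = 2.094555
Iteration 4:
  f(2.094555) = 0.000042
  f'(2.094555) = 11.161485
  x_4 = 2.094555 - 0.000042/11.161485 = 2.094551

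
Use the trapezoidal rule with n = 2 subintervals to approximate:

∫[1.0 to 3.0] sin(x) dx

f(x) = sin(x)
a = 1.0, b = 3.0, n = 2
h = (b - a)/n = 1.000000

Trapezoidal rule: (h/2)[f(x₀) + 2f(x₁) + 2f(x₂) + ... + f(xₙ)]

x_0 = 1.0000, f(x_0) = 0.841471, coefficient = 1
x_1 = 2.0000, f(x_1) = 0.909297, coefficient = 2
x_2 = 3.0000, f(x_2) = 0.141120, coefficient = 1

I ≈ (1.000000/2) × 2.801186 = 1.400593
Exact value: 1.530295
Error: 0.129702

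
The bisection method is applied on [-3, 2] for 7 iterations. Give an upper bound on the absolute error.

Bisection error bound: |error| ≤ (b-a)/2^n
|error| ≤ (2 - (-3))/2^7 = 5/2^7
|error| ≤ 0.0390625000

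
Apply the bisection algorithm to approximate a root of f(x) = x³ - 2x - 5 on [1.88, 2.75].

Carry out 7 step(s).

f(x) = x³ - 2x - 5
Initial interval: [1.88, 2.75]

Iteration 1:
  c_1 = (1.880000 + 2.750000)/2 = 2.315000
  f(c_1) = f(2.315000) = 2.776606
  f(a) × f(c) < 0, new interval: [1.880000, 2.315000]
Iteration 2:
  c_2 = (1.880000 + 2.315000)/2 = 2.097500
  f(c_2) = f(2.097500) = 0.032964
  f(a) × f(c) < 0, new interval: [1.880000, 2.097500]
Iteration 3:
  c_3 = (1.880000 + 2.097500)/2 = 1.988750
  f(c_3) = f(1.988750) = -1.111742
  f(a) × f(c) ≥ 0, new interval: [1.988750, 2.097500]
Iteration 4:
  c_4 = (1.988750 + 2.097500)/2 = 2.043125
  f(c_4) = f(2.043125) = -0.557511
  f(a) × f(c) ≥ 0, new interval: [2.043125, 2.097500]
Iteration 5:
  c_5 = (2.043125 + 2.097500)/2 = 2.070312
  f(c_5) = f(2.070312) = -0.266864
  f(a) × f(c) ≥ 0, new interval: [2.070312, 2.097500]
Iteration 6:
  c_6 = (2.070312 + 2.097500)/2 = 2.083906
  f(c_6) = f(2.083906) = -0.118105
  f(a) × f(c) ≥ 0, new interval: [2.083906, 2.097500]
Iteration 7:
  c_7 = (2.083906 + 2.097500)/2 = 2.090703
  f(c_7) = f(2.090703) = -0.042860
  f(a) × f(c) ≥ 0, new interval: [2.090703, 2.097500]

After 7 iteration(s), the approximation is c_7 = 2.090703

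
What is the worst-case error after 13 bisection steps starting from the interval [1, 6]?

Bisection error bound: |error| ≤ (b-a)/2^n
|error| ≤ (6 - 1)/2^13 = 5/2^13
|error| ≤ 0.0006103516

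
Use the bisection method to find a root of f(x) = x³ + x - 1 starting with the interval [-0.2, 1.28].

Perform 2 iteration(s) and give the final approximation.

f(x) = x³ + x - 1
Initial interval: [-0.2, 1.28]

Iteration 1:
  c_1 = (-0.200000 + 1.280000)/2 = 0.540000
  f(c_1) = f(0.540000) = -0.302536
  f(a) × f(c) ≥ 0, new interval: [0.540000, 1.280000]
Iteration 2:
  c_2 = (0.540000 + 1.280000)/2 = 0.910000
  f(c_2) = f(0.910000) = 0.663571
  f(a) × f(c) < 0, new interval: [0.540000, 0.910000]

After 2 iteration(s), the approximation is c_2 = 0.910000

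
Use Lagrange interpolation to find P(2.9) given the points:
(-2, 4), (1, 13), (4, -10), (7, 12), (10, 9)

Lagrange interpolation formula:
P(x) = Σ yᵢ × Lᵢ(x)
where Lᵢ(x) = Π_{j≠i} (x - xⱼ)/(xᵢ - xⱼ)

L_0(2.9) = (2.9 - 1)/(-2 - 1) × (2.9 - 4)/(-2 - 4) × (2.9 - 7)/(-2 - 7) × (2.9 - 10)/(-2 - 10) = -0.031296
L_1(2.9) = (2.9 - (-2))/(1 - (-2)) × (2.9 - 4)/(1 - 4) × (2.9 - 7)/(1 - 7) × (2.9 - 10)/(1 - 10) = 0.322845
L_2(2.9) = (2.9 - (-2))/(4 - (-2)) × (2.9 - 1)/(4 - 1) × (2.9 - 7)/(4 - 7) × (2.9 - 10)/(4 - 10) = 0.836463
L_3(2.9) = (2.9 - (-2))/(7 - (-2)) × (2.9 - 1)/(7 - 1) × (2.9 - 4)/(7 - 4) × (2.9 - 10)/(7 - 10) = -0.149611
L_4(2.9) = (2.9 - (-2))/(10 - (-2)) × (2.9 - 1)/(10 - 1) × (2.9 - 4)/(10 - 4) × (2.9 - 7)/(10 - 7) = 0.021599

P(2.9) = 4×L_0(2.9) + 13×L_1(2.9) + (-10)×L_2(2.9) + 12×L_3(2.9) + 9×L_4(2.9)
P(2.9) = -5.893773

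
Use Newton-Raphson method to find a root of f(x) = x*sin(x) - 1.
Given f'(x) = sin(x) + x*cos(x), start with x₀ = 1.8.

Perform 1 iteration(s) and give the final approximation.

f(x) = x*sin(x) - 1
f'(x) = sin(x) + x*cos(x)
x₀ = 1.8

Newton-Raphson formula: x_{n+1} = x_n - f(x_n)/f'(x_n)

Iteration 1:
  f(1.800000) = 0.752926
  f'(1.800000) = 0.564884
  x_1 = 1.800000 - 0.752926/0.564884 = 0.467114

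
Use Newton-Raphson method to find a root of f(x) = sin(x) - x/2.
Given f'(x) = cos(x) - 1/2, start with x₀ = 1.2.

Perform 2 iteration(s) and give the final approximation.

f(x) = sin(x) - x/2
f'(x) = cos(x) - 1/2
x₀ = 1.2

Newton-Raphson formula: x_{n+1} = x_n - f(x_n)/f'(x_n)

Iteration 1:
  f(1.200000) = 0.332039
  f'(1.200000) = -0.137642
  x_1 = 1.200000 - 0.332039/(-0.137642) = 3.612334
Iteration 2:
  f(3.612334) = -2.259714
  f'(3.612334) = -1.391232
  x_2 = 3.612334 - (-2.259714)/(-1.391232) = 1.988080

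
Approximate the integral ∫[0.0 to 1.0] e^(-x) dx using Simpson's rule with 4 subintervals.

f(x) = e^(-x)
a = 0.0, b = 1.0, n = 4
h = (b - a)/n = 0.250000

Simpson's rule: (h/3)[f(x₀) + 4f(x₁) + 2f(x₂) + ... + f(xₙ)]

x_0 = 0.0000, f(x_0) = 1.000000, coefficient = 1
x_1 = 0.2500, f(x_1) = 0.778801, coefficient = 4
x_2 = 0.5000, f(x_2) = 0.606531, coefficient = 2
x_3 = 0.7500, f(x_3) = 0.472367, coefficient = 4
x_4 = 1.0000, f(x_4) = 0.367879, coefficient = 1

I ≈ (0.250000/3) × 7.585610 = 0.632134
Exact value: 0.632121
Error: 0.000014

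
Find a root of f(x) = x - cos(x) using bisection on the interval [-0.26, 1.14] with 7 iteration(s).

f(x) = x - cos(x)
Initial interval: [-0.26, 1.14]

Iteration 1:
  c_1 = (-0.260000 + 1.140000)/2 = 0.440000
  f(c_1) = f(0.440000) = -0.464752
  f(a) × f(c) ≥ 0, new interval: [0.440000, 1.140000]
Iteration 2:
  c_2 = (0.440000 + 1.140000)/2 = 0.790000
  f(c_2) = f(0.790000) = 0.086155
  f(a) × f(c) < 0, new interval: [0.440000, 0.790000]
Iteration 3:
  c_3 = (0.440000 + 0.790000)/2 = 0.615000
  f(c_3) = f(0.615000) = -0.201773
  f(a) × f(c) ≥ 0, new interval: [0.615000, 0.790000]
Iteration 4:
  c_4 = (0.615000 + 0.790000)/2 = 0.702500
  f(c_4) = f(0.702500) = -0.060729
  f(a) × f(c) ≥ 0, new interval: [0.702500, 0.790000]
Iteration 5:
  c_5 = (0.702500 + 0.790000)/2 = 0.746250
  f(c_5) = f(0.746250) = 0.012010
  f(a) × f(c) < 0, new interval: [0.702500, 0.746250]
Iteration 6:
  c_6 = (0.702500 + 0.746250)/2 = 0.724375
  f(c_6) = f(0.724375) = -0.024539
  f(a) × f(c) ≥ 0, new interval: [0.724375, 0.746250]
Iteration 7:
  c_7 = (0.724375 + 0.746250)/2 = 0.735312
  f(c_7) = f(0.735312) = -0.006309
  f(a) × f(c) ≥ 0, new interval: [0.735312, 0.746250]

After 7 iteration(s), the approximation is c_7 = 0.735312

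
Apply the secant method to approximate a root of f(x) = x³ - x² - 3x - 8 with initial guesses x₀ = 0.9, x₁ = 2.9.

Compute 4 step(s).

f(x) = x³ - x² - 3x - 8
x₀ = 0.9, x₁ = 2.9

Secant formula: x_{n+1} = x_n - f(x_n)(x_n - x_{n-1})/(f(x_n) - f(x_{n-1}))

Iteration 1:
  f(0.900000) = -10.781000
  f(2.900000) = -0.721000
  x_2 = 2.900000 - (-0.721000)×(2.900000 - 0.900000)/(-0.721000 - (-10.781000))
       = 3.043340
Iteration 2:
  f(2.900000) = -0.721000
  f(3.043340) = 1.795228
  x_3 = 3.043340 - 1.795228×(3.043340 - 2.900000)/(1.795228 - (-0.721000))
       = 2.941073
Iteration 3:
  f(3.043340) = 1.795228
  f(2.941073) = -0.033118
  x_4 = 2.941073 - (-0.033118)×(2.941073 - 3.043340)/(-0.033118 - 1.795228)
       = 2.942925
Iteration 4:
  f(2.941073) = -0.033118
  f(2.942925) = -0.001475
  x_5 = 2.942925 - (-0.001475)×(2.942925 - 2.941073)/(-0.001475 - (-0.033118))
       = 2.943011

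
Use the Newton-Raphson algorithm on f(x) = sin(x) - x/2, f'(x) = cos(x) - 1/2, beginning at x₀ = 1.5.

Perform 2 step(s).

f(x) = sin(x) - x/2
f'(x) = cos(x) - 1/2
x₀ = 1.5

Newton-Raphson formula: x_{n+1} = x_n - f(x_n)/f'(x_n)

Iteration 1:
  f(1.500000) = 0.247495
  f'(1.500000) = -0.429263
  x_1 = 1.500000 - 0.247495/(-0.429263) = 2.076558
Iteration 2:
  f(2.076558) = -0.163473
  f'(2.076558) = -0.984474
  x_2 = 2.076558 - (-0.163473)/(-0.984474) = 1.910507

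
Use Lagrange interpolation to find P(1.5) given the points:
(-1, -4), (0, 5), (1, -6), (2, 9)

Lagrange interpolation formula:
P(x) = Σ yᵢ × Lᵢ(x)
where Lᵢ(x) = Π_{j≠i} (x - xⱼ)/(xᵢ - xⱼ)

L_0(1.5) = (1.5 - 0)/(-1 - 0) × (1.5 - 1)/(-1 - 1) × (1.5 - 2)/(-1 - 2) = 0.062500
L_1(1.5) = (1.5 - (-1))/(0 - (-1)) × (1.5 - 1)/(0 - 1) × (1.5 - 2)/(0 - 2) = -0.312500
L_2(1.5) = (1.5 - (-1))/(1 - (-1)) × (1.5 - 0)/(1 - 0) × (1.5 - 2)/(1 - 2) = 0.937500
L_3(1.5) = (1.5 - (-1))/(2 - (-1)) × (1.5 - 0)/(2 - 0) × (1.5 - 1)/(2 - 1) = 0.312500

P(1.5) = (-4)×L_0(1.5) + 5×L_1(1.5) + (-6)×L_2(1.5) + 9×L_3(1.5)
P(1.5) = -4.625000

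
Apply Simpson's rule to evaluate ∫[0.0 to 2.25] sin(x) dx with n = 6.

f(x) = sin(x)
a = 0.0, b = 2.25, n = 6
h = (b - a)/n = 0.375000

Simpson's rule: (h/3)[f(x₀) + 4f(x₁) + 2f(x₂) + ... + f(xₙ)]

x_0 = 0.0000, f(x_0) = 0.000000, coefficient = 1
x_1 = 0.3750, f(x_1) = 0.366273, coefficient = 4
x_2 = 0.7500, f(x_2) = 0.681639, coefficient = 2
x_3 = 1.1250, f(x_3) = 0.902268, coefficient = 4
x_4 = 1.5000, f(x_4) = 0.997495, coefficient = 2
x_5 = 1.8750, f(x_5) = 0.954086, coefficient = 4
x_6 = 2.2500, f(x_6) = 0.778073, coefficient = 1

I ≈ (0.375000/3) × 13.026844 = 1.628356
Exact value: 1.628174
Error: 0.000182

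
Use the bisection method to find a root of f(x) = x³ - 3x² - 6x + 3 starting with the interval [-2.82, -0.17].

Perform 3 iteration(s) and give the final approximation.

f(x) = x³ - 3x² - 6x + 3
Initial interval: [-2.82, -0.17]

Iteration 1:
  c_1 = (-2.820000 + (-0.170000))/2 = -1.495000
  f(c_1) = f(-1.495000) = 1.923563
  f(a) × f(c) < 0, new interval: [-2.820000, -1.495000]
Iteration 2:
  c_2 = (-2.820000 + (-1.495000))/2 = -2.157500
  f(c_2) = f(-2.157500) = -8.062163
  f(a) × f(c) ≥ 0, new interval: [-2.157500, -1.495000]
Iteration 3:
  c_3 = (-2.157500 + (-1.495000))/2 = -1.826250
  f(c_3) = f(-1.826250) = -2.138956
  f(a) × f(c) ≥ 0, new interval: [-1.826250, -1.495000]

After 3 iteration(s), the approximation is c_3 = -1.826250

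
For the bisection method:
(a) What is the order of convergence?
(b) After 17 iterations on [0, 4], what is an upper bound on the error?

(a) Bisection has linear (order 1) convergence; the error is halved each step.

(b) Error bound = (b-a)/2^n = (4 - 0)/2^{17}
    = 4/2^{17}

(a) 1 (linear); (b) error ≤ 3.05e-05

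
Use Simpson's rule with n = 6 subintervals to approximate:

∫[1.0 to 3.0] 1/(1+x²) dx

f(x) = 1/(1+x²)
a = 1.0, b = 3.0, n = 6
h = (b - a)/n = 0.333333

Simpson's rule: (h/3)[f(x₀) + 4f(x₁) + 2f(x₂) + ... + f(xₙ)]

x_0 = 1.0000, f(x_0) = 0.500000, coefficient = 1
x_1 = 1.3333, f(x_1) = 0.360000, coefficient = 4
x_2 = 1.6667, f(x_2) = 0.264706, coefficient = 2
x_3 = 2.0000, f(x_3) = 0.200000, coefficient = 4
x_4 = 2.3333, f(x_4) = 0.155172, coefficient = 2
x_5 = 2.6667, f(x_5) = 0.123288, coefficient = 4
x_6 = 3.0000, f(x_6) = 0.100000, coefficient = 1

I ≈ (0.333333/3) × 4.172907 = 0.463656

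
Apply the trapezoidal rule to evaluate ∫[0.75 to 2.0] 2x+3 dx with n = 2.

f(x) = 2x+3
a = 0.75, b = 2.0, n = 2
h = (b - a)/n = 0.625000

Trapezoidal rule: (h/2)[f(x₀) + 2f(x₁) + 2f(x₂) + ... + f(xₙ)]

x_0 = 0.7500, f(x_0) = 4.500000, coefficient = 1
x_1 = 1.3750, f(x_1) = 5.750000, coefficient = 2
x_2 = 2.0000, f(x_2) = 7.000000, coefficient = 1

I ≈ (0.625000/2) × 23.000000 = 7.187500
Exact value: 7.187500
Error: 0.000000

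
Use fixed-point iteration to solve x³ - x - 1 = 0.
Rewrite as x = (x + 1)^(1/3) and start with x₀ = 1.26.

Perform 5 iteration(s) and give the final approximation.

Equation: x³ - x - 1 = 0
Fixed-point form: x = (x + 1)^(1/3)
x₀ = 1.26

x_1 = g(1.260000) = 1.312309
x_2 = g(1.312309) = 1.322357
x_3 = g(1.322357) = 1.324269
x_4 = g(1.324269) = 1.324633
x_5 = g(1.324633) = 1.324702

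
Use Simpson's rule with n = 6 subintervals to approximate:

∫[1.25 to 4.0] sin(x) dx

f(x) = sin(x)
a = 1.25, b = 4.0, n = 6
h = (b - a)/n = 0.458333

Simpson's rule: (h/3)[f(x₀) + 4f(x₁) + 2f(x₂) + ... + f(xₙ)]

x_0 = 1.2500, f(x_0) = 0.948985, coefficient = 1
x_1 = 1.7083, f(x_1) = 0.990557, coefficient = 4
x_2 = 2.1667, f(x_2) = 0.827660, coefficient = 2
x_3 = 2.6250, f(x_3) = 0.493920, coefficient = 4
x_4 = 3.0833, f(x_4) = 0.058226, coefficient = 2
x_5 = 3.5417, f(x_5) = -0.389487, coefficient = 4
x_6 = 4.0000, f(x_6) = -0.756802, coefficient = 1

I ≈ (0.458333/3) × 6.343917 = 0.969210
Exact value: 0.968966
Error: 0.000244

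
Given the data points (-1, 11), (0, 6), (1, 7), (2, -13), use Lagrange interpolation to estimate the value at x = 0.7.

Lagrange interpolation formula:
P(x) = Σ yᵢ × Lᵢ(x)
where Lᵢ(x) = Π_{j≠i} (x - xⱼ)/(xᵢ - xⱼ)

L_0(0.7) = (0.7 - 0)/(-1 - 0) × (0.7 - 1)/(-1 - 1) × (0.7 - 2)/(-1 - 2) = -0.045500
L_1(0.7) = (0.7 - (-1))/(0 - (-1)) × (0.7 - 1)/(0 - 1) × (0.7 - 2)/(0 - 2) = 0.331500
L_2(0.7) = (0.7 - (-1))/(1 - (-1)) × (0.7 - 0)/(1 - 0) × (0.7 - 2)/(1 - 2) = 0.773500
L_3(0.7) = (0.7 - (-1))/(2 - (-1)) × (0.7 - 0)/(2 - 0) × (0.7 - 1)/(2 - 1) = -0.059500

P(0.7) = 11×L_0(0.7) + 6×L_1(0.7) + 7×L_2(0.7) + (-13)×L_3(0.7)
P(0.7) = 7.676500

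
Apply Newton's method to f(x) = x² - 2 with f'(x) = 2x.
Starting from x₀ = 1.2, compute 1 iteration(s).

f(x) = x² - 2
f'(x) = 2x
x₀ = 1.2

Newton-Raphson formula: x_{n+1} = x_n - f(x_n)/f'(x_n)

Iteration 1:
  f(1.200000) = -0.560000
  f'(1.200000) = 2.400000
  x_1 = 1.200000 - (-0.560000)/2.400000 = 1.433333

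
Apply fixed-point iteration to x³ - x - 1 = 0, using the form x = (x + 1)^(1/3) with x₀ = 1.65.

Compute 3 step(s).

Equation: x³ - x - 1 = 0
Fixed-point form: x = (x + 1)^(1/3)
x₀ = 1.65

x_1 = g(1.650000) = 1.383828
x_2 = g(1.383828) = 1.335852
x_3 = g(1.335852) = 1.326829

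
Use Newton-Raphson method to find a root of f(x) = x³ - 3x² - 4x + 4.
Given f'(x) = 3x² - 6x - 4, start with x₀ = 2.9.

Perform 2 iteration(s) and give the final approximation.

f(x) = x³ - 3x² - 4x + 4
f'(x) = 3x² - 6x - 4
x₀ = 2.9

Newton-Raphson formula: x_{n+1} = x_n - f(x_n)/f'(x_n)

Iteration 1:
  f(2.900000) = -8.441000
  f'(2.900000) = 3.830000
  x_1 = 2.900000 - (-8.441000)/3.830000 = 5.103916
Iteration 2:
  f(5.103916) = 38.391280
  f'(5.103916) = 43.526391
  x_2 = 5.103916 - 38.391280/43.526391 = 4.221893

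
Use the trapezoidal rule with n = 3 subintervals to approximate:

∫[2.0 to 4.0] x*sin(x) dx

f(x) = x*sin(x)
a = 2.0, b = 4.0, n = 3
h = (b - a)/n = 0.666667

Trapezoidal rule: (h/2)[f(x₀) + 2f(x₁) + 2f(x₂) + ... + f(xₙ)]

x_0 = 2.0000, f(x_0) = 1.818595, coefficient = 1
x_1 = 2.6667, f(x_1) = 1.219394, coefficient = 2
x_2 = 3.3333, f(x_2) = -0.635227, coefficient = 2
x_3 = 4.0000, f(x_3) = -3.027210, coefficient = 1

I ≈ (0.666667/2) × -0.040281 = -0.013427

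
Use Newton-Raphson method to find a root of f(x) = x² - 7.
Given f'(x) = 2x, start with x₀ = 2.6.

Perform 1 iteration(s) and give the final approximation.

f(x) = x² - 7
f'(x) = 2x
x₀ = 2.6

Newton-Raphson formula: x_{n+1} = x_n - f(x_n)/f'(x_n)

Iteration 1:
  f(2.600000) = -0.240000
  f'(2.600000) = 5.200000
  x_1 = 2.600000 - (-0.240000)/5.200000 = 2.646154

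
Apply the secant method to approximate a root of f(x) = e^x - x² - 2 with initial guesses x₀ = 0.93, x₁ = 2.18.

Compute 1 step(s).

f(x) = e^x - x² - 2
x₀ = 0.93, x₁ = 2.18

Secant formula: x_{n+1} = x_n - f(x_n)(x_n - x_{n-1})/(f(x_n) - f(x_{n-1}))

Iteration 1:
  f(0.930000) = -0.330391
  f(2.180000) = 2.093906
  x_2 = 2.180000 - 2.093906×(2.180000 - 0.930000)/(2.093906 - (-0.330391))
       = 1.100354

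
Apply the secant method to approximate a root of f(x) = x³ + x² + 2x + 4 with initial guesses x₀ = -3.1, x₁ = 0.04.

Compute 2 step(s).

f(x) = x³ + x² + 2x + 4
x₀ = -3.1, x₁ = 0.04

Secant formula: x_{n+1} = x_n - f(x_n)(x_n - x_{n-1})/(f(x_n) - f(x_{n-1}))

Iteration 1:
  f(-3.100000) = -22.381000
  f(0.040000) = 4.081664
  x_2 = 0.040000 - 4.081664×(0.040000 - (-3.100000))/(4.081664 - (-22.381000))
       = -0.444321
Iteration 2:
  f(0.040000) = 4.081664
  f(-0.444321) = 3.221061
  x_3 = -0.444321 - 3.221061×(-0.444321 - 0.040000)/(3.221061 - 4.081664)
       = -2.257035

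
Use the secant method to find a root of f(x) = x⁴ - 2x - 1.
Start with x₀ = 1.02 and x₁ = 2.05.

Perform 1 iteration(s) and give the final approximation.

f(x) = x⁴ - 2x - 1
x₀ = 1.02, x₁ = 2.05

Secant formula: x_{n+1} = x_n - f(x_n)(x_n - x_{n-1})/(f(x_n) - f(x_{n-1}))

Iteration 1:
  f(1.020000) = -1.957568
  f(2.050000) = 12.561006
  x_2 = 2.050000 - 12.561006×(2.050000 - 1.020000)/(12.561006 - (-1.957568))
       = 1.158877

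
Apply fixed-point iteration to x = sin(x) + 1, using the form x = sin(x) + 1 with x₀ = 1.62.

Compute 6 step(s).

Equation: x = sin(x) + 1
Fixed-point form: x = sin(x) + 1
x₀ = 1.62

x_1 = g(1.620000) = 1.998790
x_2 = g(1.998790) = 1.909800
x_3 = g(1.909800) = 1.943086
x_4 = g(1.943086) = 1.931497
x_5 = g(1.931497) = 1.935650
x_6 = g(1.935650) = 1.934176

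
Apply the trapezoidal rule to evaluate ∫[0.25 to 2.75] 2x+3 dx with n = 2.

f(x) = 2x+3
a = 0.25, b = 2.75, n = 2
h = (b - a)/n = 1.250000

Trapezoidal rule: (h/2)[f(x₀) + 2f(x₁) + 2f(x₂) + ... + f(xₙ)]

x_0 = 0.2500, f(x_0) = 3.500000, coefficient = 1
x_1 = 1.5000, f(x_1) = 6.000000, coefficient = 2
x_2 = 2.7500, f(x_2) = 8.500000, coefficient = 1

I ≈ (1.250000/2) × 24.000000 = 15.000000
Exact value: 15.000000
Error: 0.000000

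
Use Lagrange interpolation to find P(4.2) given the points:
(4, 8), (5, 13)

Lagrange interpolation formula:
P(x) = Σ yᵢ × Lᵢ(x)
where Lᵢ(x) = Π_{j≠i} (x - xⱼ)/(xᵢ - xⱼ)

L_0(4.2) = (4.2 - 5)/(4 - 5) = 0.800000
L_1(4.2) = (4.2 - 4)/(5 - 4) = 0.200000

P(4.2) = 8×L_0(4.2) + 13×L_1(4.2)
P(4.2) = 9.000000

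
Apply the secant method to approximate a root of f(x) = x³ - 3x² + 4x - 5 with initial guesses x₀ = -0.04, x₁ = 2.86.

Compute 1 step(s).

f(x) = x³ - 3x² + 4x - 5
x₀ = -0.04, x₁ = 2.86

Secant formula: x_{n+1} = x_n - f(x_n)(x_n - x_{n-1})/(f(x_n) - f(x_{n-1}))

Iteration 1:
  f(-0.040000) = -5.164864
  f(2.860000) = 5.294856
  x_2 = 2.860000 - 5.294856×(2.860000 - (-0.040000))/(5.294856 - (-5.164864))
       = 1.391980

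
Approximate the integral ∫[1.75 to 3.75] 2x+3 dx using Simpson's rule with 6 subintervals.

f(x) = 2x+3
a = 1.75, b = 3.75, n = 6
h = (b - a)/n = 0.333333

Simpson's rule: (h/3)[f(x₀) + 4f(x₁) + 2f(x₂) + ... + f(xₙ)]

x_0 = 1.7500, f(x_0) = 6.500000, coefficient = 1
x_1 = 2.0833, f(x_1) = 7.166667, coefficient = 4
x_2 = 2.4167, f(x_2) = 7.833333, coefficient = 2
x_3 = 2.7500, f(x_3) = 8.500000, coefficient = 4
x_4 = 3.0833, f(x_4) = 9.166667, coefficient = 2
x_5 = 3.4167, f(x_5) = 9.833333, coefficient = 4
x_6 = 3.7500, f(x_6) = 10.500000, coefficient = 1

I ≈ (0.333333/3) × 153.000000 = 17.000000
Exact value: 17.000000
Error: 0.000000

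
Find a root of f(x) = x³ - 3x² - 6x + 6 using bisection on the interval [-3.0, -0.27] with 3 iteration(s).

f(x) = x³ - 3x² - 6x + 6
Initial interval: [-3.0, -0.27]

Iteration 1:
  c_1 = (-3.000000 + (-0.270000))/2 = -1.635000
  f(c_1) = f(-1.635000) = 3.419602
  f(a) × f(c) < 0, new interval: [-3.000000, -1.635000]
Iteration 2:
  c_2 = (-3.000000 + (-1.635000))/2 = -2.317500
  f(c_2) = f(-2.317500) = -8.654262
  f(a) × f(c) ≥ 0, new interval: [-2.317500, -1.635000]
Iteration 3:
  c_3 = (-2.317500 + (-1.635000))/2 = -1.976250
  f(c_3) = f(-1.976250) = -1.577563
  f(a) × f(c) ≥ 0, new interval: [-1.976250, -1.635000]

After 3 iteration(s), the approximation is c_3 = -1.976250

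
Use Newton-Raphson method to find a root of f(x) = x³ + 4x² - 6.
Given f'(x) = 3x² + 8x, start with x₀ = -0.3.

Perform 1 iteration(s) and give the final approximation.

f(x) = x³ + 4x² - 6
f'(x) = 3x² + 8x
x₀ = -0.3

Newton-Raphson formula: x_{n+1} = x_n - f(x_n)/f'(x_n)

Iteration 1:
  f(-0.300000) = -5.667000
  f'(-0.300000) = -2.130000
  x_1 = -0.300000 - (-5.667000)/(-2.130000) = -2.960563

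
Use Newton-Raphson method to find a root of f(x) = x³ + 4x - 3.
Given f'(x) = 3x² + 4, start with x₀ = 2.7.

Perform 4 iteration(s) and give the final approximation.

f(x) = x³ + 4x - 3
f'(x) = 3x² + 4
x₀ = 2.7

Newton-Raphson formula: x_{n+1} = x_n - f(x_n)/f'(x_n)

Iteration 1:
  f(2.700000) = 27.483000
  f'(2.700000) = 25.870000
  x_1 = 2.700000 - 27.483000/25.870000 = 1.637650
Iteration 2:
  f(1.637650) = 7.942607
  f'(1.637650) = 12.045690
  x_2 = 1.637650 - 7.942607/12.045690 = 0.978276
Iteration 3:
  f(0.978276) = 1.849341
  f'(0.978276) = 6.871075
  x_3 = 0.978276 - 1.849341/6.871075 = 0.709128
Iteration 4:
  f(0.709128) = 0.193105
  f'(0.709128) = 5.508587
  x_4 = 0.709128 - 0.193105/5.508587 = 0.674073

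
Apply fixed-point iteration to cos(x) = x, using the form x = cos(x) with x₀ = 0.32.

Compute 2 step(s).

Equation: cos(x) = x
Fixed-point form: x = cos(x)
x₀ = 0.32

x_1 = g(0.320000) = 0.949235
x_2 = g(0.949235) = 0.582305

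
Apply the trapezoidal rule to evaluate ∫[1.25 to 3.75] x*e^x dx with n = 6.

f(x) = x*e^x
a = 1.25, b = 3.75, n = 6
h = (b - a)/n = 0.416667

Trapezoidal rule: (h/2)[f(x₀) + 2f(x₁) + 2f(x₂) + ... + f(xₙ)]

x_0 = 1.2500, f(x_0) = 4.362929, coefficient = 1
x_1 = 1.6667, f(x_1) = 8.824150, coefficient = 2
x_2 = 2.0833, f(x_2) = 16.731656, coefficient = 2
x_3 = 2.5000, f(x_3) = 30.456235, coefficient = 2
x_4 = 2.9167, f(x_4) = 53.898793, coefficient = 2
x_5 = 3.3333, f(x_5) = 93.438750, coefficient = 2
x_6 = 3.7500, f(x_6) = 159.454058, coefficient = 1

I ≈ (0.416667/2) × 570.516153 = 118.857532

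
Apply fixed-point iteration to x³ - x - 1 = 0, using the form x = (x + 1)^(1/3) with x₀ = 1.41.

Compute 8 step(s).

Equation: x³ - x - 1 = 0
Fixed-point form: x = (x + 1)^(1/3)
x₀ = 1.41

x_1 = g(1.410000) = 1.340723
x_2 = g(1.340723) = 1.327751
x_3 = g(1.327751) = 1.325294
x_4 = g(1.325294) = 1.324827
x_5 = g(1.324827) = 1.324739
x_6 = g(1.324739) = 1.324722
x_7 = g(1.324722) = 1.324719
x_8 = g(1.324719) = 1.324718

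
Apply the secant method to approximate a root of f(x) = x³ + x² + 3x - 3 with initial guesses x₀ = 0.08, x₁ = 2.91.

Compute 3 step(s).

f(x) = x³ + x² + 3x - 3
x₀ = 0.08, x₁ = 2.91

Secant formula: x_{n+1} = x_n - f(x_n)(x_n - x_{n-1})/(f(x_n) - f(x_{n-1}))

Iteration 1:
  f(0.080000) = -2.753088
  f(2.910000) = 38.840271
  x_2 = 2.910000 - 38.840271×(2.910000 - 0.080000)/(38.840271 - (-2.753088))
       = 0.267319
Iteration 2:
  f(2.910000) = 38.840271
  f(0.267319) = -2.107480
  x_3 = 0.267319 - (-2.107480)×(0.267319 - 2.910000)/(-2.107480 - 38.840271)
       = 0.403332
Iteration 3:
  f(0.267319) = -2.107480
  f(0.403332) = -1.561716
  x_4 = 0.403332 - (-1.561716)×(0.403332 - 0.267319)/(-1.561716 - (-2.107480))
       = 0.792534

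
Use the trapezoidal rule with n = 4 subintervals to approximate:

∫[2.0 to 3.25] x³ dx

f(x) = x³
a = 2.0, b = 3.25, n = 4
h = (b - a)/n = 0.312500

Trapezoidal rule: (h/2)[f(x₀) + 2f(x₁) + 2f(x₂) + ... + f(xₙ)]

x_0 = 2.0000, f(x_0) = 8.000000, coefficient = 1
x_1 = 2.3125, f(x_1) = 12.366455, coefficient = 2
x_2 = 2.6250, f(x_2) = 18.087891, coefficient = 2
x_3 = 2.9375, f(x_3) = 25.347412, coefficient = 2
x_4 = 3.2500, f(x_4) = 34.328125, coefficient = 1

I ≈ (0.312500/2) × 153.931641 = 24.051819
Exact value: 23.891602
Error: 0.160217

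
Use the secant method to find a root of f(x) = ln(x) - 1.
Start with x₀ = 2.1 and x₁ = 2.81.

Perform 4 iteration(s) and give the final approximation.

f(x) = ln(x) - 1
x₀ = 2.1, x₁ = 2.81

Secant formula: x_{n+1} = x_n - f(x_n)(x_n - x_{n-1})/(f(x_n) - f(x_{n-1}))

Iteration 1:
  f(2.100000) = -0.258063
  f(2.810000) = 0.033184
  x_2 = 2.810000 - 0.033184×(2.810000 - 2.100000)/(0.033184 - (-0.258063))
       = 2.729103
Iteration 2:
  f(2.810000) = 0.033184
  f(2.729103) = 0.003973
  x_3 = 2.729103 - 0.003973×(2.729103 - 2.810000)/(0.003973 - 0.033184)
       = 2.718100
Iteration 3:
  f(2.729103) = 0.003973
  f(2.718100) = -0.000067
  x_4 = 2.718100 - (-0.000067)×(2.718100 - 2.729103)/(-0.000067 - 0.003973)
       = 2.718282
Iteration 4:
  f(2.718100) = -0.000067
  f(2.718282) = 0.000000
  x_5 = 2.718282 - 0.000000×(2.718282 - 2.718100)/(0.000000 - (-0.000067))
       = 2.718282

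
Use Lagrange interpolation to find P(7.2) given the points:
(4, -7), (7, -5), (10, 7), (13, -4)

Lagrange interpolation formula:
P(x) = Σ yᵢ × Lᵢ(x)
where Lᵢ(x) = Π_{j≠i} (x - xⱼ)/(xᵢ - xⱼ)

L_0(7.2) = (7.2 - 7)/(4 - 7) × (7.2 - 10)/(4 - 10) × (7.2 - 13)/(4 - 13) = -0.020049
L_1(7.2) = (7.2 - 4)/(7 - 4) × (7.2 - 10)/(7 - 10) × (7.2 - 13)/(7 - 13) = 0.962370
L_2(7.2) = (7.2 - 4)/(10 - 4) × (7.2 - 7)/(10 - 7) × (7.2 - 13)/(10 - 13) = 0.068741
L_3(7.2) = (7.2 - 4)/(13 - 4) × (7.2 - 7)/(13 - 7) × (7.2 - 10)/(13 - 10) = -0.011062

P(7.2) = (-7)×L_0(7.2) + (-5)×L_1(7.2) + 7×L_2(7.2) + (-4)×L_3(7.2)
P(7.2) = -4.146074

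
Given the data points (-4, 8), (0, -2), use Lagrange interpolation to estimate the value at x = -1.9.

Lagrange interpolation formula:
P(x) = Σ yᵢ × Lᵢ(x)
where Lᵢ(x) = Π_{j≠i} (x - xⱼ)/(xᵢ - xⱼ)

L_0(-1.9) = (-1.9 - 0)/(-4 - 0) = 0.475000
L_1(-1.9) = (-1.9 - (-4))/(0 - (-4)) = 0.525000

P(-1.9) = 8×L_0(-1.9) + (-2)×L_1(-1.9)
P(-1.9) = 2.750000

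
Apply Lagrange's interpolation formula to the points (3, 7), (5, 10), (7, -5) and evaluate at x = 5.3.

Lagrange interpolation formula:
P(x) = Σ yᵢ × Lᵢ(x)
where Lᵢ(x) = Π_{j≠i} (x - xⱼ)/(xᵢ - xⱼ)

L_0(5.3) = (5.3 - 5)/(3 - 5) × (5.3 - 7)/(3 - 7) = -0.063750
L_1(5.3) = (5.3 - 3)/(5 - 3) × (5.3 - 7)/(5 - 7) = 0.977500
L_2(5.3) = (5.3 - 3)/(7 - 3) × (5.3 - 5)/(7 - 5) = 0.086250

P(5.3) = 7×L_0(5.3) + 10×L_1(5.3) + (-5)×L_2(5.3)
P(5.3) = 8.897500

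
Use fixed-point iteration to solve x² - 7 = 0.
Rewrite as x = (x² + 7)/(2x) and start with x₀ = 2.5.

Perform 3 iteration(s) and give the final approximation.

Equation: x² - 7 = 0
Fixed-point form: x = (x² + 7)/(2x)
x₀ = 2.5

x_1 = g(2.500000) = 2.650000
x_2 = g(2.650000) = 2.645755
x_3 = g(2.645755) = 2.645751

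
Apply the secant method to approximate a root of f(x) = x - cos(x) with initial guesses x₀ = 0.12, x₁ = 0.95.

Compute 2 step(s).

f(x) = x - cos(x)
x₀ = 0.12, x₁ = 0.95

Secant formula: x_{n+1} = x_n - f(x_n)(x_n - x_{n-1})/(f(x_n) - f(x_{n-1}))

Iteration 1:
  f(0.120000) = -0.872809
  f(0.950000) = 0.368317
  x_2 = 0.950000 - 0.368317×(0.950000 - 0.120000)/(0.368317 - (-0.872809))
       = 0.703689
Iteration 2:
  f(0.950000) = 0.368317
  f(0.703689) = -0.058772
  x_3 = 0.703689 - (-0.058772)×(0.703689 - 0.950000)/(-0.058772 - 0.368317)
       = 0.737584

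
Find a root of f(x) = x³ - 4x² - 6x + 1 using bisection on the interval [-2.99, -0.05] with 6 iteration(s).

f(x) = x³ - 4x² - 6x + 1
Initial interval: [-2.99, -0.05]

Iteration 1:
  c_1 = (-2.990000 + (-0.050000))/2 = -1.520000
  f(c_1) = f(-1.520000) = -2.633408
  f(a) × f(c) ≥ 0, new interval: [-1.520000, -0.050000]
Iteration 2:
  c_2 = (-1.520000 + (-0.050000))/2 = -0.785000
  f(c_2) = f(-0.785000) = 2.761363
  f(a) × f(c) < 0, new interval: [-1.520000, -0.785000]
Iteration 3:
  c_3 = (-1.520000 + (-0.785000))/2 = -1.152500
  f(c_3) = f(-1.152500) = 1.071160
  f(a) × f(c) < 0, new interval: [-1.520000, -1.152500]
Iteration 4:
  c_4 = (-1.520000 + (-1.152500))/2 = -1.336250
  f(c_4) = f(-1.336250) = -0.510716
  f(a) × f(c) ≥ 0, new interval: [-1.336250, -1.152500]
Iteration 5:
  c_5 = (-1.336250 + (-1.152500))/2 = -1.244375
  f(c_5) = f(-1.244375) = 0.345497
  f(a) × f(c) < 0, new interval: [-1.336250, -1.244375]
Iteration 6:
  c_6 = (-1.336250 + (-1.244375))/2 = -1.290313
  f(c_6) = f(-1.290313) = -0.066000
  f(a) × f(c) ≥ 0, new interval: [-1.290313, -1.244375]

After 6 iteration(s), the approximation is c_6 = -1.290313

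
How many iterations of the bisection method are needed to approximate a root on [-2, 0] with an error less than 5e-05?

We need (b-a)/2^n ≤ 5e-05
(0 - (-2))/2^n ≤ 5e-05
2/2^n ≤ 5e-05
2^n ≥ 40000
n ≥ log₂(40000) = 15.29
n ≥ 16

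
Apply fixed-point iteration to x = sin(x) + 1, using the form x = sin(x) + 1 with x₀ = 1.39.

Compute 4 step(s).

Equation: x = sin(x) + 1
Fixed-point form: x = sin(x) + 1
x₀ = 1.39

x_1 = g(1.390000) = 1.983701
x_2 = g(1.983701) = 1.915959
x_3 = g(1.915959) = 1.941020
x_4 = g(1.941020) = 1.932246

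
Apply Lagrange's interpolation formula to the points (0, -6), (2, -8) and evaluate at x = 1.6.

Lagrange interpolation formula:
P(x) = Σ yᵢ × Lᵢ(x)
where Lᵢ(x) = Π_{j≠i} (x - xⱼ)/(xᵢ - xⱼ)

L_0(1.6) = (1.6 - 2)/(0 - 2) = 0.200000
L_1(1.6) = (1.6 - 0)/(2 - 0) = 0.800000

P(1.6) = (-6)×L_0(1.6) + (-8)×L_1(1.6)
P(1.6) = -7.600000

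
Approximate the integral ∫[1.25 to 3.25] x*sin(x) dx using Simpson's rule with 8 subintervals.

f(x) = x*sin(x)
a = 1.25, b = 3.25, n = 8
h = (b - a)/n = 0.250000

Simpson's rule: (h/3)[f(x₀) + 4f(x₁) + 2f(x₂) + ... + f(xₙ)]

x_0 = 1.2500, f(x_0) = 1.186231, coefficient = 1
x_1 = 1.5000, f(x_1) = 1.496242, coefficient = 4
x_2 = 1.7500, f(x_2) = 1.721975, coefficient = 2
x_3 = 2.0000, f(x_3) = 1.818595, coefficient = 4
x_4 = 2.2500, f(x_4) = 1.750665, coefficient = 2
x_5 = 2.5000, f(x_5) = 1.496180, coefficient = 4
x_6 = 2.7500, f(x_6) = 1.049568, coefficient = 2
x_7 = 3.0000, f(x_7) = 0.423360, coefficient = 4
x_8 = 3.2500, f(x_8) = -0.351634, coefficient = 1

I ≈ (0.250000/3) × 30.816523 = 2.568044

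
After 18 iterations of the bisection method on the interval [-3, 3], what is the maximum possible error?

Bisection error bound: |error| ≤ (b-a)/2^n
|error| ≤ (3 - (-3))/2^18 = 6/2^18
|error| ≤ 0.0000228882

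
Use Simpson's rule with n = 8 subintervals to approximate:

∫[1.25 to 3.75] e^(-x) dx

f(x) = e^(-x)
a = 1.25, b = 3.75, n = 8
h = (b - a)/n = 0.312500

Simpson's rule: (h/3)[f(x₀) + 4f(x₁) + 2f(x₂) + ... + f(xₙ)]

x_0 = 1.2500, f(x_0) = 0.286505, coefficient = 1
x_1 = 1.5625, f(x_1) = 0.209611, coefficient = 4
x_2 = 1.8750, f(x_2) = 0.153355, coefficient = 2
x_3 = 2.1875, f(x_3) = 0.112197, coefficient = 4
x_4 = 2.5000, f(x_4) = 0.082085, coefficient = 2
x_5 = 2.8125, f(x_5) = 0.060055, coefficient = 4
x_6 = 3.1250, f(x_6) = 0.043937, coefficient = 2
x_7 = 3.4375, f(x_7) = 0.032145, coefficient = 4
x_8 = 3.7500, f(x_8) = 0.023518, coefficient = 1

I ≈ (0.312500/3) × 2.524808 = 0.263001
Exact value: 0.262987
Error: 0.000014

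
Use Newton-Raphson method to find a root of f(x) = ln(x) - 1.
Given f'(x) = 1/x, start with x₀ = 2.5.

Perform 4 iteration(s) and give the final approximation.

f(x) = ln(x) - 1
f'(x) = 1/x
x₀ = 2.5

Newton-Raphson formula: x_{n+1} = x_n - f(x_n)/f'(x_n)

Iteration 1:
  f(2.500000) = -0.083709
  f'(2.500000) = 0.400000
  x_1 = 2.500000 - (-0.083709)/0.400000 = 2.709273
Iteration 2:
  f(2.709273) = -0.003320
  f'(2.709273) = 0.369103
  x_2 = 2.709273 - (-0.003320)/0.369103 = 2.718267
Iteration 3:
  f(2.718267) = -0.000005
  f'(2.718267) = 0.367881
  x_3 = 2.718267 - (-0.000005)/0.367881 = 2.718282
Iteration 4:
  f(2.718282) = 0.000000
  f'(2.718282) = 0.367879
  x_4 = 2.718282 - 0.000000/0.367879 = 2.718282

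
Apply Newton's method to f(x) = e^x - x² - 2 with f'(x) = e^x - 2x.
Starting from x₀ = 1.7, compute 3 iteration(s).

f(x) = e^x - x² - 2
f'(x) = e^x - 2x
x₀ = 1.7

Newton-Raphson formula: x_{n+1} = x_n - f(x_n)/f'(x_n)

Iteration 1:
  f(1.700000) = 0.583947
  f'(1.700000) = 2.073947
  x_1 = 1.700000 - 0.583947/2.073947 = 1.418437
Iteration 2:
  f(1.418437) = 0.118695
  f'(1.418437) = 1.293785
  x_2 = 1.418437 - 0.118695/1.293785 = 1.326694
Iteration 3:
  f(1.326694) = 0.008447
  f'(1.326694) = 1.115176
  x_3 = 1.326694 - 0.008447/1.115176 = 1.319119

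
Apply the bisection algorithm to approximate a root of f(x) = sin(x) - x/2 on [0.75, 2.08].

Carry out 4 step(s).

f(x) = sin(x) - x/2
Initial interval: [0.75, 2.08]

Iteration 1:
  c_1 = (0.750000 + 2.080000)/2 = 1.415000
  f(c_1) = f(1.415000) = 0.280388
  f(a) × f(c) ≥ 0, new interval: [1.415000, 2.080000]
Iteration 2:
  c_2 = (1.415000 + 2.080000)/2 = 1.747500
  f(c_2) = f(1.747500) = 0.110678
  f(a) × f(c) ≥ 0, new interval: [1.747500, 2.080000]
Iteration 3:
  c_3 = (1.747500 + 2.080000)/2 = 1.913750
  f(c_3) = f(1.913750) = -0.015109
  f(a) × f(c) < 0, new interval: [1.747500, 1.913750]
Iteration 4:
  c_4 = (1.747500 + 1.913750)/2 = 1.830625
  f(c_4) = f(1.830625) = 0.051122
  f(a) × f(c) ≥ 0, new interval: [1.830625, 1.913750]

After 4 iteration(s), the approximation is c_4 = 1.830625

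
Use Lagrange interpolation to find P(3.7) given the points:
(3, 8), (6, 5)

Lagrange interpolation formula:
P(x) = Σ yᵢ × Lᵢ(x)
where Lᵢ(x) = Π_{j≠i} (x - xⱼ)/(xᵢ - xⱼ)

L_0(3.7) = (3.7 - 6)/(3 - 6) = 0.766667
L_1(3.7) = (3.7 - 3)/(6 - 3) = 0.233333

P(3.7) = 8×L_0(3.7) + 5×L_1(3.7)
P(3.7) = 7.300000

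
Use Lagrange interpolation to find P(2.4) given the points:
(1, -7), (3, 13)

Lagrange interpolation formula:
P(x) = Σ yᵢ × Lᵢ(x)
where Lᵢ(x) = Π_{j≠i} (x - xⱼ)/(xᵢ - xⱼ)

L_0(2.4) = (2.4 - 3)/(1 - 3) = 0.300000
L_1(2.4) = (2.4 - 1)/(3 - 1) = 0.700000

P(2.4) = (-7)×L_0(2.4) + 13×L_1(2.4)
P(2.4) = 7.000000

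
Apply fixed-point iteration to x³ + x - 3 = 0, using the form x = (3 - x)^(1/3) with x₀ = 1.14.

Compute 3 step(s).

Equation: x³ + x - 3 = 0
Fixed-point form: x = (3 - x)^(1/3)
x₀ = 1.14

x_1 = g(1.140000) = 1.229809
x_2 = g(1.229809) = 1.209688
x_3 = g(1.209688) = 1.214254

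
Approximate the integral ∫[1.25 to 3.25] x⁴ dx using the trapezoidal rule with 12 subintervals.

f(x) = x⁴
a = 1.25, b = 3.25, n = 12
h = (b - a)/n = 0.166667

Trapezoidal rule: (h/2)[f(x₀) + 2f(x₁) + 2f(x₂) + ... + f(xₙ)]

x_0 = 1.2500, f(x_0) = 2.441406, coefficient = 1
x_1 = 1.4167, f(x_1) = 4.027826, coefficient = 2
x_2 = 1.5833, f(x_2) = 6.284770, coefficient = 2
x_3 = 1.7500, f(x_3) = 9.378906, coefficient = 2
x_4 = 1.9167, f(x_4) = 13.495419, coefficient = 2
x_5 = 2.0833, f(x_5) = 18.838011, coefficient = 2
x_6 = 2.2500, f(x_6) = 25.628906, coefficient = 2
x_7 = 2.4167, f(x_7) = 34.108845, coefficient = 2
x_8 = 2.5833, f(x_8) = 44.537085, coefficient = 2
x_9 = 2.7500, f(x_9) = 57.191406, coefficient = 2
x_10 = 2.9167, f(x_10) = 72.368104, coefficient = 2
x_11 = 3.0833, f(x_11) = 90.381993, coefficient = 2
x_12 = 3.2500, f(x_12) = 111.566406, coefficient = 1

I ≈ (0.166667/2) × 866.490355 = 72.207530
Exact value: 71.907813
Error: 0.299717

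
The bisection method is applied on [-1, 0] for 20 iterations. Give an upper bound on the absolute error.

Bisection error bound: |error| ≤ (b-a)/2^n
|error| ≤ (0 - (-1))/2^20 = 1/2^20
|error| ≤ 0.0000009537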